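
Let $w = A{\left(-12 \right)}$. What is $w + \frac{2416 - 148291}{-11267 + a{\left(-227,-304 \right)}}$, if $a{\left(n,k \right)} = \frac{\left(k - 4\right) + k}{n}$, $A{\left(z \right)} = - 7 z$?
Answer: $\frac{247901373}{2556997} \approx 96.95$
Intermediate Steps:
$w = 84$ ($w = \left(-7\right) \left(-12\right) = 84$)
$a{\left(n,k \right)} = \frac{-4 + 2 k}{n}$ ($a{\left(n,k \right)} = \frac{\left(-4 + k\right) + k}{n} = \frac{-4 + 2 k}{n}$)
$w + \frac{2416 - 148291}{-11267 + a{\left(-227,-304 \right)}} = 84 + \frac{2416 - 148291}{-11267 + \frac{2 \left(-2 - 304\right)}{-227}} = 84 - \frac{145875}{-11267 + 2 \left(- \frac{1}{227}\right) \left(-306\right)} = 84 - \frac{145875}{-11267 + \frac{612}{227}} = 84 - \frac{145875}{- \frac{2556997}{227}} = 84 - - \frac{33113625}{2556997} = 84 + \frac{33113625}{2556997} = \frac{247901373}{2556997}$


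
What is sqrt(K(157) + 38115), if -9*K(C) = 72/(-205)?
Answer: sqrt(1601784515)/205 ≈ 195.23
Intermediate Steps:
K(C) = 8/205 (K(C) = -8/(-205) = -8*(-1)/205 = -1/9*(-72/205) = 8/205)
sqrt(K(157) + 38115) = sqrt(8/205 + 38115) = sqrt(7813583/205) = sqrt(1601784515)/205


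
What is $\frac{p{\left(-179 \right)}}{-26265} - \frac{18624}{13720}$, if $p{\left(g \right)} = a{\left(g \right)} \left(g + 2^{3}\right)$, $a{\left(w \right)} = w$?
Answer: $- \frac{7575957}{3002965} \approx -2.5228$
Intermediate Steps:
$p{\left(g \right)} = g \left(8 + g\right)$ ($p{\left(g \right)} = g \left(g + 2^{3}\right) = g \left(g + 8\right) = g \left(8 + g\right)$)
$\frac{p{\left(-179 \right)}}{-26265} - \frac{18624}{13720} = \frac{\left(-179\right) \left(8 - 179\right)}{-26265} - \frac{18624}{13720} = \left(-179\right) \left(-171\right) \left(- \frac{1}{26265}\right) - \frac{2328}{1715} = 30609 \left(- \frac{1}{26265}\right) - \frac{2328}{1715} = - \frac{10203}{8755} - \frac{2328}{1715} = - \frac{7575957}{3002965}$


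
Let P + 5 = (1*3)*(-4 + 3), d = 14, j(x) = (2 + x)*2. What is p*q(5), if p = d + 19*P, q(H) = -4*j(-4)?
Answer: -2208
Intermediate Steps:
j(x) = 4 + 2*x
P = -8 (P = -5 + (1*3)*(-4 + 3) = -5 + 3*(-1) = -5 - 3 = -8)
q(H) = 16 (q(H) = -4*(4 + 2*(-4)) = -4*(4 - 8) = -4*(-4) = 16)
p = -138 (p = 14 + 19*(-8) = 14 - 152 = -138)
p*q(5) = -138*16 = -2208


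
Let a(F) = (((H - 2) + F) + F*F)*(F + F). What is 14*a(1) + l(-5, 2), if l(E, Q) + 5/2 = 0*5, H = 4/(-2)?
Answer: -117/2 ≈ -58.500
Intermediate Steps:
H = -2 (H = 4*(-½) = -2)
l(E, Q) = -5/2 (l(E, Q) = -5/2 + 0*5 = -5/2 + 0 = -5/2)
a(F) = 2*F*(-4 + F + F²) (a(F) = (((-2 - 2) + F) + F*F)*(F + F) = ((-4 + F) + F²)*(2*F) = (-4 + F + F²)*(2*F) = 2*F*(-4 + F + F²))
14*a(1) + l(-5, 2) = 14*(2*1*(-4 + 1 + 1²)) - 5/2 = 14*(2*1*(-4 + 1 + 1)) - 5/2 = 14*(2*1*(-2)) - 5/2 = 14*(-4) - 5/2 = -56 - 5/2 = -117/2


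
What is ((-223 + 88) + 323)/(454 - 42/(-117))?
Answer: 1833/4430 ≈ 0.41377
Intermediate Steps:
((-223 + 88) + 323)/(454 - 42/(-117)) = (-135 + 323)/(454 - 42*(-1/117)) = 188/(454 + 14/39) = 188/(17720/39) = 188*(39/17720) = 1833/4430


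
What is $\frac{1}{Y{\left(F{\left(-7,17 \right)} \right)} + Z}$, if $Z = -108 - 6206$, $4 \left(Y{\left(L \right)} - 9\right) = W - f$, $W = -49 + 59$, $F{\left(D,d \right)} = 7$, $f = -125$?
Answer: $- \frac{4}{25085} \approx -0.00015946$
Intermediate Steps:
$W = 10$
$Y{\left(L \right)} = \frac{171}{4}$ ($Y{\left(L \right)} = 9 + \frac{10 - -125}{4} = 9 + \frac{10 + 125}{4} = 9 + \frac{1}{4} \cdot 135 = 9 + \frac{135}{4} = \frac{171}{4}$)
$Z = -6314$ ($Z = -108 - 6206 = -6314$)
$\frac{1}{Y{\left(F{\left(-7,17 \right)} \right)} + Z} = \frac{1}{\frac{171}{4} - 6314} = \frac{1}{- \frac{25085}{4}} = - \frac{4}{25085}$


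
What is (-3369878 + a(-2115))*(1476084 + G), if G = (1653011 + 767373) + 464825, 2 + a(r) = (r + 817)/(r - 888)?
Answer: -4012289782338746/273 ≈ -1.4697e+13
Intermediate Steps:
a(r) = -2 + (817 + r)/(-888 + r) (a(r) = -2 + (r + 817)/(r - 888) = -2 + (817 + r)/(-888 + r))
G = 2885209 (G = 2420384 + 464825 = 2885209)
(-3369878 + a(-2115))*(1476084 + G) = (-3369878 + (2593 - 1*(-2115))/(-888 - 2115))*(1476084 + 2885209) = (-3369878 + (2593 + 2115)/(-3003))*4361293 = (-3369878 - 1/3003*4708)*4361293 = (-3369878 - 428/273)*4361293 = -919977122/273*4361293 = -4012289782338746/273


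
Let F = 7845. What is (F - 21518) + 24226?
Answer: 10553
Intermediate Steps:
(F - 21518) + 24226 = (7845 - 21518) + 24226 = -13673 + 24226 = 10553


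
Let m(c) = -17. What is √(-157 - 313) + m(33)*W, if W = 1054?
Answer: -17918 + I*√470 ≈ -17918.0 + 21.679*I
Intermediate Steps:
√(-157 - 313) + m(33)*W = √(-157 - 313) - 17*1054 = √(-470) - 17918 = I*√470 - 17918 = -17918 + I*√470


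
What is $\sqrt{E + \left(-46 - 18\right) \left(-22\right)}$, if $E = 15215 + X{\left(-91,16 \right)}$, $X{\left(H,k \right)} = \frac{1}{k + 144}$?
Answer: $\frac{\sqrt{26596810}}{40} \approx 128.93$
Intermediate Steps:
$X{\left(H,k \right)} = \frac{1}{144 + k}$
$E = \frac{2434401}{160}$ ($E = 15215 + \frac{1}{144 + 16} = 15215 + \frac{1}{160} = \frac{2434401}{160} \approx 15215.0$)
$\sqrt{E + \left(-46 - 18\right) \left(-22\right)} = \sqrt{\frac{2434401}{160} + \left(-46 - 18\right) \left(-22\right)} = \sqrt{\frac{2434401}{160} - -1408} = \sqrt{\frac{2434401}{160} + 1408} = \sqrt{\frac{2659681}{160}} = \frac{\sqrt{26596810}}{40}$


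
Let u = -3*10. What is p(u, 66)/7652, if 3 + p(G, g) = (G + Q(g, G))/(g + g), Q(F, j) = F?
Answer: -15/42086 ≈ -0.00035641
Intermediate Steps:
u = -30
p(G, g) = -3 + (G + g)/(2*g) (p(G, g) = -3 + (G + g)/(g + g) = -3 + (G + g)/((2*g)) = -3 + (G + g)*(1/(2*g)) = -3 + (G + g)/(2*g))
p(u, 66)/7652 = ((1/2)*(-30 - 5*66)/66)/7652 = ((1/2)*(1/66)*(-30 - 330))*(1/7652) = ((1/2)*(1/66)*(-360))*(1/7652) = -30/11*1/7652 = -15/42086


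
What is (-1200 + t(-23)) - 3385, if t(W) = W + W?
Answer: -4631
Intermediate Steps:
t(W) = 2*W
(-1200 + t(-23)) - 3385 = (-1200 + 2*(-23)) - 3385 = (-1200 - 46) - 3385 = -1246 - 3385 = -4631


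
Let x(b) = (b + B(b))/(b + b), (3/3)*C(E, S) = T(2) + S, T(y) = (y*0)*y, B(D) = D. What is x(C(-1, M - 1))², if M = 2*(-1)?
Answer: 1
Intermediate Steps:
M = -2
T(y) = 0 (T(y) = 0*y = 0)
C(E, S) = S (C(E, S) = 0 + S = S)
x(b) = 1 (x(b) = (b + b)/(b + b) = (2*b)/((2*b)) = (2*b)*(1/(2*b)) = 1)
x(C(-1, M - 1))² = 1² = 1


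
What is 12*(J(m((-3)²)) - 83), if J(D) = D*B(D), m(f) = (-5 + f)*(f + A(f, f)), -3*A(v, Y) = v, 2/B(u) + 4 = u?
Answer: -4836/5 ≈ -967.20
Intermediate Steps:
B(u) = 2/(-4 + u)
A(v, Y) = -v/3
m(f) = 2*f*(-5 + f)/3 (m(f) = (-5 + f)*(f - f/3) = (-5 + f)*(2*f/3) = 2*f*(-5 + f)/3)
J(D) = 2*D/(-4 + D) (J(D) = D*(2/(-4 + D)) = 2*D/(-4 + D))
12*(J(m((-3)²)) - 83) = 12*(2*((⅔)*(-3)²*(-5 + (-3)²))/(-4 + (⅔)*(-3)²*(-5 + (-3)²)) - 83) = 12*(2*((⅔)*9*(-5 + 9))/(-4 + (⅔)*9*(-5 + 9)) - 83) = 12*(2*((⅔)*9*4)/(-4 + (⅔)*9*4) - 83) = 12*(2*24/(-4 + 24) - 83) = 12*(2*24/20 - 83) = 12*(2*24*(1/20) - 83) = 12*(12/5 - 83) = 12*(-403/5) = -4836/5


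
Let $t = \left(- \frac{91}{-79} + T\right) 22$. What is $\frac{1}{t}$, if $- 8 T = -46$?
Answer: $\frac{158}{23991} \approx 0.0065858$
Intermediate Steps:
$T = \frac{23}{4}$ ($T = \left(- \frac{1}{8}\right) \left(-46\right) = \frac{23}{4} \approx 5.75$)
$t = \frac{23991}{158}$ ($t = \left(- \frac{91}{-79} + \frac{23}{4}\right) 22 = \left(\left(-91\right) \left(- \frac{1}{79}\right) + \frac{23}{4}\right) 22 = \left(\frac{91}{79} + \frac{23}{4}\right) 22 = \frac{2181}{316} \cdot 22 = \frac{23991}{158} \approx 151.84$)
$\frac{1}{t} = \frac{1}{\frac{23991}{158}} = \frac{158}{23991}$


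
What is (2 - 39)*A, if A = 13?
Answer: -481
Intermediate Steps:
(2 - 39)*A = (2 - 39)*13 = -37*13 = -481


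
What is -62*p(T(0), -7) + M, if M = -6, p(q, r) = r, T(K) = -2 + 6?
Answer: 428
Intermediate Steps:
T(K) = 4
-62*p(T(0), -7) + M = -62*(-7) - 6 = 434 - 6 = 428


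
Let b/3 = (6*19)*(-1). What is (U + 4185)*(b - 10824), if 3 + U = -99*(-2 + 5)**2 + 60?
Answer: -37417266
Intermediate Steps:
b = -342 (b = 3*((6*19)*(-1)) = 3*(114*(-1)) = 3*(-114) = -342)
U = -834 (U = -3 + (-99*(-2 + 5)**2 + 60) = -3 + (-99*3**2 + 60) = -3 + (-99*9 + 60) = -3 + (-891 + 60) = -3 - 831 = -834)
(U + 4185)*(b - 10824) = (-834 + 4185)*(-342 - 10824) = 3351*(-11166) = -37417266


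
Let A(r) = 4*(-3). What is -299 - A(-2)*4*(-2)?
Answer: -395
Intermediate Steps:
A(r) = -12
-299 - A(-2)*4*(-2) = -299 - (-12*4)*(-2) = -299 - (-48)*(-2) = -299 - 1*96 = -299 - 96 = -395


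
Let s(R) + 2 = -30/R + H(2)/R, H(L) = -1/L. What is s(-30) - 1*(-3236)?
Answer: 194101/60 ≈ 3235.0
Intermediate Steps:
s(R) = -2 - 61/(2*R) (s(R) = -2 + (-30/R + (-1/2)/R) = -2 + (-30/R + (-1*½)/R) = -2 + (-30/R - 1/(2*R)) = -2 - 61/(2*R))
s(-30) - 1*(-3236) = (-2 - 61/2/(-30)) - 1*(-3236) = (-2 - 61/2*(-1/30)) + 3236 = (-2 + 61/60) + 3236 = -59/60 + 3236 = 194101/60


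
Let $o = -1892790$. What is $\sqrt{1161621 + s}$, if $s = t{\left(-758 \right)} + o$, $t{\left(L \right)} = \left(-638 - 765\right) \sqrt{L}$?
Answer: $\sqrt{-731169 - 1403 i \sqrt{758}} \approx 22.579 - 855.38 i$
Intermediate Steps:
$t{\left(L \right)} = - 1403 \sqrt{L}$ ($t{\left(L \right)} = \left(-638 - 765\right) \sqrt{L} = - 1403 \sqrt{L}$)
$s = -1892790 - 1403 i \sqrt{758}$ ($s = - 1403 \sqrt{-758} - 1892790 = - 1403 i \sqrt{758} - 1892790 = -1892790 - 1403 i \sqrt{758} \approx -1.8928 \cdot 10^{6} - 38627.0 i$)
$\sqrt{1161621 + s} = \sqrt{1161621 - \left(1892790 + 1403 i \sqrt{758}\right)} = \sqrt{-731169 - 1403 i \sqrt{758}}$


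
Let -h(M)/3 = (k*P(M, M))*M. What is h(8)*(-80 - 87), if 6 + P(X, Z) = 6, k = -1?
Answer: 0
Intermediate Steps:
P(X, Z) = 0 (P(X, Z) = -6 + 6 = 0)
h(M) = 0 (h(M) = -3*(-1*0)*M = -0*M = -3*0 = 0)
h(8)*(-80 - 87) = 0*(-80 - 87) = 0*(-167) = 0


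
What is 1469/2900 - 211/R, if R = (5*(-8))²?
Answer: 3477/9280 ≈ 0.37468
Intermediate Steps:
R = 1600 (R = (-40)² = 1600)
1469/2900 - 211/R = 1469/2900 - 211/1600 = 3477/9280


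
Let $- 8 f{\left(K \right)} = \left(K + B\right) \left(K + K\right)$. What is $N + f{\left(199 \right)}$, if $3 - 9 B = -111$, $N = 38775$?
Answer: $\frac{338935}{12} \approx 28245.0$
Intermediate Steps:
$B = \frac{38}{3}$ ($B = \frac{1}{3} - - \frac{37}{3} = \frac{1}{3} + \frac{37}{3} = \frac{38}{3} \approx 12.667$)
$f{\left(K \right)} = - \frac{K \left(\frac{38}{3} + K\right)}{4}$ ($f{\left(K \right)} = - \frac{\left(K + \frac{38}{3}\right) \left(K + K\right)}{8} = - \frac{\left(\frac{38}{3} + K\right) 2 K}{8} = - \frac{2 K \left(\frac{38}{3} + K\right)}{8} = - \frac{K \left(\frac{38}{3} + K\right)}{4}$)
$N + f{\left(199 \right)} = 38775 - \frac{199 \left(38 + 3 \cdot 199\right)}{12} = 38775 - \frac{199 \left(38 + 597\right)}{12} = 38775 - \frac{199}{12} \cdot 635 = 38775 - \frac{126365}{12} = \frac{338935}{12}$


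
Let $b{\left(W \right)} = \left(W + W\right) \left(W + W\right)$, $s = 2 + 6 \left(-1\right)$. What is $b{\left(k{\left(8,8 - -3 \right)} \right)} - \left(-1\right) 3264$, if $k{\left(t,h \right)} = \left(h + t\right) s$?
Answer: $26368$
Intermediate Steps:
$s = -4$ ($s = 2 - 6 = -4$)
$k{\left(t,h \right)} = - 4 h - 4 t$ ($k{\left(t,h \right)} = \left(h + t\right) \left(-4\right) = - 4 h - 4 t$)
$b{\left(W \right)} = 4 W^{2}$ ($b{\left(W \right)} = 2 W 2 W = 4 W^{2}$)
$b{\left(k{\left(8,8 - -3 \right)} \right)} - \left(-1\right) 3264 = 4 \left(- 4 \left(8 - -3\right) - 32\right)^{2} - \left(-1\right) 3264 = 4 \left(- 4 \left(8 + 3\right) - 32\right)^{2} - -3264 = 4 \left(\left(-4\right) 11 - 32\right)^{2} + 3264 = 4 \left(-44 - 32\right)^{2} + 3264 = 4 \left(-76\right)^{2} + 3264 = 4 \cdot 5776 + 3264 = 23104 + 3264 = 26368$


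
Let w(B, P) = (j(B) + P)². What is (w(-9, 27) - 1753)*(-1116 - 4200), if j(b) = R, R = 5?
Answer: 3875364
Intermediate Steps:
j(b) = 5
w(B, P) = (5 + P)²
(w(-9, 27) - 1753)*(-1116 - 4200) = ((5 + 27)² - 1753)*(-1116 - 4200) = (32² - 1753)*(-5316) = (1024 - 1753)*(-5316) = -729*(-5316) = 3875364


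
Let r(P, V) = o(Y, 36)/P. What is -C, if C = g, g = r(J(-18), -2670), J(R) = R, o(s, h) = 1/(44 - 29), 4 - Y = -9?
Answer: 1/270 ≈ 0.0037037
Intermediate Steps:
Y = 13 (Y = 4 - 1*(-9) = 4 + 9 = 13)
o(s, h) = 1/15
r(P, V) = 1/(15*P)
g = -1/270 (g = (1/15)/(-18) = (1/15)*(-1/18) = -1/270 ≈ -0.0037037)
C = -1/270 ≈ -0.0037037
-C = -1*(-1/270) = 1/270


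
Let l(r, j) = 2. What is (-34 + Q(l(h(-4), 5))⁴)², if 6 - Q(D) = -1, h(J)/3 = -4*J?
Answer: 5602689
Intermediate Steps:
h(J) = -12*J (h(J) = 3*(-4*J) = -12*J)
Q(D) = 7 (Q(D) = 6 - 1*(-1) = 6 + 1 = 7)
(-34 + Q(l(h(-4), 5))⁴)² = (-34 + 7⁴)² = (-34 + 2401)² = 2367² = 5602689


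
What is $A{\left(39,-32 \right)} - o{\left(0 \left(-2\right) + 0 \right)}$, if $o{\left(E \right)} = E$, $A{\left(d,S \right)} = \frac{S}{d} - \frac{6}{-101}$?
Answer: $- \frac{2998}{3939} \approx -0.76111$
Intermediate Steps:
$A{\left(d,S \right)} = \frac{6}{101} + \frac{S}{d}$ ($A{\left(d,S \right)} = \frac{S}{d} - - \frac{6}{101} = \frac{S}{d} + \frac{6}{101} = \frac{6}{101} + \frac{S}{d}$)
$A{\left(39,-32 \right)} - o{\left(0 \left(-2\right) + 0 \right)} = \left(\frac{6}{101} - \frac{32}{39}\right) - \left(0 \left(-2\right) + 0\right) = \left(\frac{6}{101} - \frac{32}{39}\right) - \left(0 + 0\right) = \left(\frac{6}{101} - \frac{32}{39}\right) - 0 = - \frac{2998}{3939} + 0 = - \frac{2998}{3939}$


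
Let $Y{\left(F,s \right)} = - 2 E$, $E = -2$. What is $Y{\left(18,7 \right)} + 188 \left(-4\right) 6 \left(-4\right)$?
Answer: $18052$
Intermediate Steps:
$Y{\left(F,s \right)} = 4$ ($Y{\left(F,s \right)} = \left(-2\right) \left(-2\right) = 4$)
$Y{\left(18,7 \right)} + 188 \left(-4\right) 6 \left(-4\right) = 4 + 188 \left(-4\right) 6 \left(-4\right) = 4 + 188 \left(\left(-24\right) \left(-4\right)\right) = 4 + 188 \cdot 96 = 4 + 18048 = 18052$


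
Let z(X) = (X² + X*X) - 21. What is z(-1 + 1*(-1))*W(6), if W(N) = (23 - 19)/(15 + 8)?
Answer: -52/23 ≈ -2.2609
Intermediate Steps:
W(N) = 4/23
z(X) = -21 + 2*X² (z(X) = (X² + X²) - 21 = 2*X² - 21 = -21 + 2*X²)
z(-1 + 1*(-1))*W(6) = (-21 + 2*(-1 + 1*(-1))²)*(4/23) = (-21 + 2*(-1 - 1)²)*(4/23) = (-21 + 2*(-2)²)*(4/23) = (-21 + 2*4)*(4/23) = (-21 + 8)*(4/23) = -13*4/23 = -52/23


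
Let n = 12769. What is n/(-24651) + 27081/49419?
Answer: 238840/7962273 ≈ 0.029996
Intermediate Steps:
n/(-24651) + 27081/49419 = 12769/(-24651) + 27081/49419 = 12769*(-1/24651) + 27081*(1/49419) = -12769/24651 + 177/323 = 238840/7962273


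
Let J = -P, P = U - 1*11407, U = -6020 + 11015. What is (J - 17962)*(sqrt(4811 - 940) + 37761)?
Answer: -436139550 - 80850*sqrt(79) ≈ -4.3686e+8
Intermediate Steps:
U = 4995
P = -6412 (P = 4995 - 1*11407 = 4995 - 11407 = -6412)
J = 6412 (J = -1*(-6412) = 6412)
(J - 17962)*(sqrt(4811 - 940) + 37761) = (6412 - 17962)*(sqrt(4811 - 940) + 37761) = -11550*(sqrt(3871) + 37761) = -11550*(7*sqrt(79) + 37761) = -11550*(37761 + 7*sqrt(79)) = -436139550 - 80850*sqrt(79)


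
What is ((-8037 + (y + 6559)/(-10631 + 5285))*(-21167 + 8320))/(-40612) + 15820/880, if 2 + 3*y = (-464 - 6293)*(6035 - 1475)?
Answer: -10319403073/5382936 ≈ -1917.1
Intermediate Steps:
y = -30811922/3 (y = -⅔ + ((-464 - 6293)*(6035 - 1475))/3 = -⅔ + (-6757*4560)/3 = -⅔ + (⅓)*(-30811920) = -⅔ - 10270640 = -30811922/3 ≈ -1.0271e+7)
((-8037 + (y + 6559)/(-10631 + 5285))*(-21167 + 8320))/(-40612) + 15820/880 = ((-8037 + (-30811922/3 + 6559)/(-10631 + 5285))*(-21167 + 8320))/(-40612) + 15820/880 = ((-8037 - 30792245/3/(-5346))*(-12847))*(-1/40612) + 15820*(1/880) = ((-8037 - 30792245/3*(-1/5346))*(-12847))*(-1/40612) + 791/44 = ((-8037 + 2799295/1458)*(-12847))*(-1/40612) + 791/44 = -8918651/1458*(-12847)*(-1/40612) + 791/44 = (114577909397/1458)*(-1/40612) + 791/44 = -114577909397/59212296 + 791/44 = -10319403073/5382936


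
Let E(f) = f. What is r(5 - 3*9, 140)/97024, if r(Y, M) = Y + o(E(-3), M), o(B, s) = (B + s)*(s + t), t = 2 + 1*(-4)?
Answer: 4721/24256 ≈ 0.19463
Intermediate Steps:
t = -2 (t = 2 - 4 = -2)
o(B, s) = (-2 + s)*(B + s) (o(B, s) = (B + s)*(s - 2) = (B + s)*(-2 + s) = (-2 + s)*(B + s))
r(Y, M) = 6 + Y + M**2 - 5*M (r(Y, M) = Y + (M**2 - 2*(-3) - 2*M - 3*M) = Y + (M**2 + 6 - 2*M - 3*M) = Y + (6 + M**2 - 5*M) = 6 + Y + M**2 - 5*M)
r(5 - 3*9, 140)/97024 = (6 + (5 - 3*9) + 140**2 - 5*140)/97024 = (6 + (5 - 27) + 19600 - 700)*(1/97024) = (6 - 22 + 19600 - 700)*(1/97024) = 18884*(1/97024) = 4721/24256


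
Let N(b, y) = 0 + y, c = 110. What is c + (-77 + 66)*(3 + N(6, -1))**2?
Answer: 66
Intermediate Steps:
N(b, y) = y
c + (-77 + 66)*(3 + N(6, -1))**2 = 110 + (-77 + 66)*(3 - 1)**2 = 110 - 11*2**2 = 110 - 11*4 = 110 - 44 = 66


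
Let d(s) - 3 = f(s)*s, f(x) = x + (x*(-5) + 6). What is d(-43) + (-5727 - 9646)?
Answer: -23024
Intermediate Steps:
f(x) = 6 - 4*x (f(x) = x + (-5*x + 6) = x + (6 - 5*x) = 6 - 4*x)
d(s) = 3 + s*(6 - 4*s) (d(s) = 3 + (6 - 4*s)*s = 3 + s*(6 - 4*s))
d(-43) + (-5727 - 9646) = (3 - 2*(-43)*(-3 + 2*(-43))) + (-5727 - 9646) = (3 - 2*(-43)*(-3 - 86)) - 15373 = (3 - 2*(-43)*(-89)) - 15373 = (3 - 7654) - 15373 = -7651 - 15373 = -23024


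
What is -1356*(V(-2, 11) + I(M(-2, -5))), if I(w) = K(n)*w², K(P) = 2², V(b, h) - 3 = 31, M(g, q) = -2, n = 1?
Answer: -67800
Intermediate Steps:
V(b, h) = 34 (V(b, h) = 3 + 31 = 34)
K(P) = 4
I(w) = 4*w²
-1356*(V(-2, 11) + I(M(-2, -5))) = -1356*(34 + 4*(-2)²) = -1356*(34 + 4*4) = -1356*(34 + 16) = -1356*50 = -67800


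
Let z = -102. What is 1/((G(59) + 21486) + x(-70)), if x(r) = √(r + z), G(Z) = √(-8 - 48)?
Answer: 1/(2*(10743 + I*√14 + I*√43)) ≈ 4.6542e-5 - 4.4619e-8*I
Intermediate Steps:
G(Z) = 2*I*√14 (G(Z) = √(-56) = 2*I*√14)
x(r) = √(-102 + r) (x(r) = √(r - 102) = √(-102 + r))
1/((G(59) + 21486) + x(-70)) = 1/((2*I*√14 + 21486) + √(-102 - 70)) = 1/((21486 + 2*I*√14) + √(-172)) = 1/((21486 + 2*I*√14) + 2*I*√43) = 1/(21486 + 2*I*√14 + 2*I*√43)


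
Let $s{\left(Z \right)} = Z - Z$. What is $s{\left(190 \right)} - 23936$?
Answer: $-23936$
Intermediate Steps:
$s{\left(Z \right)} = 0$
$s{\left(190 \right)} - 23936 = 0 - 23936 = -23936$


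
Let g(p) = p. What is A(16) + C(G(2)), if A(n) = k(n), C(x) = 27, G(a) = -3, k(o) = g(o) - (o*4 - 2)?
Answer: -19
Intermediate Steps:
k(o) = 2 - 3*o (k(o) = o - (o*4 - 2) = o - (4*o - 2) = o - (-2 + 4*o) = o + (2 - 4*o) = 2 - 3*o)
A(n) = 2 - 3*n
A(16) + C(G(2)) = (2 - 3*16) + 27 = (2 - 48) + 27 = -46 + 27 = -19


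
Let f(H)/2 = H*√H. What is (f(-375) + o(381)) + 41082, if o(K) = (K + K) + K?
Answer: 42225 - 3750*I*√15 ≈ 42225.0 - 14524.0*I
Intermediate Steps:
o(K) = 3*K (o(K) = 2*K + K = 3*K)
f(H) = 2*H^(3/2) (f(H) = 2*(H*√H) = 2*H^(3/2))
(f(-375) + o(381)) + 41082 = (2*(-375)^(3/2) + 3*381) + 41082 = (2*(-1875*I*√15) + 1143) + 41082 = (-3750*I*√15 + 1143) + 41082 = (1143 - 3750*I*√15) + 41082 = 42225 - 3750*I*√15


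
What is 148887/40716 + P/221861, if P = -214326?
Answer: 2700635699/1003699164 ≈ 2.6907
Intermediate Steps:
148887/40716 + P/221861 = 148887/40716 - 214326/221861 = 148887*(1/40716) - 214326*1/221861 = 16543/4524 - 214326/221861 = 2700635699/1003699164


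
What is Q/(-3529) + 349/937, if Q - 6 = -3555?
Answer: 4557034/3306673 ≈ 1.3781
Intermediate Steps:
Q = -3549 (Q = 6 - 3555 = -3549)
Q/(-3529) + 349/937 = -3549/(-3529) + 349/937 = -3549*(-1/3529) + 349*(1/937) = 3549/3529 + 349/937 = 4557034/3306673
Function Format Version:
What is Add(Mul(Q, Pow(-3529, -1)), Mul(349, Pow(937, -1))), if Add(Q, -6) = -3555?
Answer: Rational(4557034, 3306673) ≈ 1.3781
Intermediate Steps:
Q = -3549 (Q = Add(6, -3555) = -3549)
Add(Mul(Q, Pow(-3529, -1)), Mul(349, Pow(937, -1))) = Add(Mul(-3549, Pow(-3529, -1)), Mul(349, Pow(937, -1))) = Add(Mul(-3549, Rational(-1, 3529)), Mul(349, Rational(1, 937))) = Add(Rational(3549, 3529), Rational(349, 937)) = Rational(4557034, 3306673)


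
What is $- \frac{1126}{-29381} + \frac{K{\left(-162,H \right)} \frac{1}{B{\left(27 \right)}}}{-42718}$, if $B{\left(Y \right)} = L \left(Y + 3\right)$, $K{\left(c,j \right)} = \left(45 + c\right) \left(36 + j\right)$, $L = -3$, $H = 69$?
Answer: $\frac{6783071}{193091932} \approx 0.035129$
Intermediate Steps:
$K{\left(c,j \right)} = \left(36 + j\right) \left(45 + c\right)$
$B{\left(Y \right)} = -9 - 3 Y$ ($B{\left(Y \right)} = - 3 \left(Y + 3\right) = - 3 \left(3 + Y\right) = -9 - 3 Y$)
$- \frac{1126}{-29381} + \frac{K{\left(-162,H \right)} \frac{1}{B{\left(27 \right)}}}{-42718} = - \frac{1126}{-29381} + \frac{\left(1620 + 36 \left(-162\right) + 45 \cdot 69 - 11178\right) \frac{1}{-9 - 81}}{-42718} = \left(-1126\right) \left(- \frac{1}{29381}\right) + \frac{1620 - 5832 + 3105 - 11178}{-9 - 81} \left(- \frac{1}{42718}\right) = \frac{1126}{29381} + - \frac{12285}{-90} \left(- \frac{1}{42718}\right) = \frac{1126}{29381} + \left(-12285\right) \left(- \frac{1}{90}\right) \left(- \frac{1}{42718}\right) = \frac{1126}{29381} + \frac{273}{2} \left(- \frac{1}{42718}\right) = \frac{1126}{29381} - \frac{21}{6572} = \frac{6783071}{193091932}$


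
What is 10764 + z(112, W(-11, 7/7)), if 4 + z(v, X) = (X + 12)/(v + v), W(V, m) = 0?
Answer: 602563/56 ≈ 10760.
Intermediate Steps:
z(v, X) = -4 + (12 + X)/(2*v) (z(v, X) = -4 + (X + 12)/(v + v) = -4 + (12 + X)/((2*v)) = -4 + (12 + X)*(1/(2*v)) = -4 + (12 + X)/(2*v))
10764 + z(112, W(-11, 7/7)) = 10764 + (½)*(12 + 0 - 8*112)/112 = 10764 + (½)*(1/112)*(12 + 0 - 896) = 10764 + (½)*(1/112)*(-884) = 10764 - 221/56 = 602563/56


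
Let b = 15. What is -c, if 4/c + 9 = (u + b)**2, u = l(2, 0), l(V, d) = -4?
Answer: -1/28 ≈ -0.035714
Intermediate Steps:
u = -4
c = 1/28 (c = 4/(-9 + (-4 + 15)**2) = 4/(-9 + 11**2) = 4/(-9 + 121) = 4/112 = 4*(1/112) = 1/28 ≈ 0.035714)
-c = -1*1/28 = -1/28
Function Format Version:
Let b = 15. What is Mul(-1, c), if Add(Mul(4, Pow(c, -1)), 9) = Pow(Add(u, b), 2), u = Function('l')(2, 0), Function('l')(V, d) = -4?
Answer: Rational(-1, 28) ≈ -0.035714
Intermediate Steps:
u = -4
c = Rational(1, 28) (c = Mul(4, Pow(Add(-9, Pow(Add(-4, 15), 2)), -1)) = Mul(4, Pow(Add(-9, Pow(11, 2)), -1)) = Mul(4, Pow(Add(-9, 121), -1)) = Mul(4, Pow(112, -1)) = Mul(4, Rational(1, 112)) = Rational(1, 28) ≈ 0.035714)
Mul(-1, c) = Mul(-1, Rational(1, 28)) = Rational(-1, 28)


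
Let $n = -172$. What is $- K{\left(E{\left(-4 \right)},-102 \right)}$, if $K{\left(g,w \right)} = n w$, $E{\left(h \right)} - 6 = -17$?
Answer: $-17544$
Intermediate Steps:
$E{\left(h \right)} = -11$ ($E{\left(h \right)} = 6 - 17 = -11$)
$K{\left(g,w \right)} = - 172 w$
$- K{\left(E{\left(-4 \right)},-102 \right)} = - \left(-172\right) \left(-102\right) = \left(-1\right) 17544 = -17544$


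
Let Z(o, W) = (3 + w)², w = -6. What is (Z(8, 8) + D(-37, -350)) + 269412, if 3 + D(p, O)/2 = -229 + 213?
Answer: 269383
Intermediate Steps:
Z(o, W) = 9 (Z(o, W) = (3 - 6)² = (-3)² = 9)
D(p, O) = -38 (D(p, O) = -6 + 2*(-229 + 213) = -6 + 2*(-16) = -6 - 32 = -38)
(Z(8, 8) + D(-37, -350)) + 269412 = (9 - 38) + 269412 = -29 + 269412 = 269383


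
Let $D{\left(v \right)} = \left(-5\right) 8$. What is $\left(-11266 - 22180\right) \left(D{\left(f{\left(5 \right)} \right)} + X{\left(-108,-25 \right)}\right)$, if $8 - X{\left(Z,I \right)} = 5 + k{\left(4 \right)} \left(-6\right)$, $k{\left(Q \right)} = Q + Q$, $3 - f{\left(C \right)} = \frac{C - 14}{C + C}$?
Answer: $-367906$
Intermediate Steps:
$f{\left(C \right)} = 3 - \frac{-14 + C}{2 C}$ ($f{\left(C \right)} = 3 - \frac{C - 14}{C + C} = 3 - \frac{-14 + C}{2 C}$)
$D{\left(v \right)} = -40$
$k{\left(Q \right)} = 2 Q$
$X{\left(Z,I \right)} = 51$ ($X{\left(Z,I \right)} = 8 - \left(5 + 2 \cdot 4 \left(-6\right)\right) = 8 - \left(5 + 8 \left(-6\right)\right) = 8 - \left(5 - 48\right) = 8 - -43 = 8 + 43 = 51$)
$\left(-11266 - 22180\right) \left(D{\left(f{\left(5 \right)} \right)} + X{\left(-108,-25 \right)}\right) = \left(-11266 - 22180\right) \left(-40 + 51\right) = \left(-33446\right) 11 = -367906$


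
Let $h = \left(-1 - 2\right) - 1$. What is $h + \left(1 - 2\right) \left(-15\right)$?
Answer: $11$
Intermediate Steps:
$h = -4$ ($h = -3 - 1 = -4$)
$h + \left(1 - 2\right) \left(-15\right) = -4 + \left(1 - 2\right) \left(-15\right) = -4 - -15 = -4 + 15 = 11$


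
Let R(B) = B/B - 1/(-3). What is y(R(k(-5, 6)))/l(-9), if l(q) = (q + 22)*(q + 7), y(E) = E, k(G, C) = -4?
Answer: -2/39 ≈ -0.051282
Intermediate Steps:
R(B) = 4/3 (R(B) = 1 - 1*(-⅓) = 1 + ⅓ = 4/3)
l(q) = (7 + q)*(22 + q) (l(q) = (22 + q)*(7 + q) = (7 + q)*(22 + q))
y(R(k(-5, 6)))/l(-9) = 4/(3*(154 + (-9)² + 29*(-9))) = 4/(3*(154 + 81 - 261)) = (4/3)/(-26) = (4/3)*(-1/26) = -2/39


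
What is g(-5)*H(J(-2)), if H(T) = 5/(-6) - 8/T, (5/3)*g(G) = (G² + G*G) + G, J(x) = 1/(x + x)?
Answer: 1683/2 ≈ 841.50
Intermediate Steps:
J(x) = 1/(2*x)
g(G) = 3*G/5 + 6*G²/5 (g(G) = 3*((G² + G*G) + G)/5 = 3*((G² + G²) + G)/5 = 3*(2*G² + G)/5 = 3*(G + 2*G²)/5 = 3*G/5 + 6*G²/5)
H(T) = -⅚ - 8/T (H(T) = 5*(-⅙) - 8/T = -⅚ - 8/T)
g(-5)*H(J(-2)) = ((⅗)*(-5)*(1 + 2*(-5)))*(-⅚ - 8/((½)/(-2))) = ((⅗)*(-5)*(1 - 10))*(-⅚ - 8/((½)*(-½))) = ((⅗)*(-5)*(-9))*(-⅚ - 8/(-¼)) = 27*(-⅚ - 8*(-4)) = 27*(-⅚ + 32) = 27*(187/6) = 1683/2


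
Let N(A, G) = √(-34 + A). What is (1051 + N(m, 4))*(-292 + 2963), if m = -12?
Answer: 2807221 + 2671*I*√46 ≈ 2.8072e+6 + 18116.0*I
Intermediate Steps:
(1051 + N(m, 4))*(-292 + 2963) = (1051 + √(-34 - 12))*(-292 + 2963) = (1051 + √(-46))*2671 = (1051 + I*√46)*2671 = 2807221 + 2671*I*√46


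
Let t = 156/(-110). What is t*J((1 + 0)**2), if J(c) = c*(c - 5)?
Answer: 312/55 ≈ 5.6727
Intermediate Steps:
J(c) = c*(-5 + c)
t = -78/55 (t = 156*(-1/110) = -78/55 ≈ -1.4182)
t*J((1 + 0)**2) = -78*(1 + 0)**2*(-5 + (1 + 0)**2)/55 = -78*1**2*(-5 + 1**2)/55 = -78*(-5 + 1)/55 = -78*(-4)/55 = -78/55*(-4) = 312/55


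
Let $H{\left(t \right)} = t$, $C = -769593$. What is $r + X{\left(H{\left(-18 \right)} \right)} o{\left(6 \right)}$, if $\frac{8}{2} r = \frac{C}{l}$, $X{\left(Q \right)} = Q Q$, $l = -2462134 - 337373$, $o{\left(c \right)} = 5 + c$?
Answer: $\frac{13303513795}{3732676} \approx 3564.1$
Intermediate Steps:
$l = -2799507$
$X{\left(Q \right)} = Q^{2}$
$r = \frac{256531}{3732676}$ ($r = \frac{\left(-769593\right) \frac{1}{-2799507}}{4} = \frac{\left(-769593\right) \left(- \frac{1}{2799507}\right)}{4} = \frac{1}{4} \cdot \frac{256531}{933169} = \frac{256531}{3732676} \approx 0.068726$)
$r + X{\left(H{\left(-18 \right)} \right)} o{\left(6 \right)} = \frac{256531}{3732676} + \left(-18\right)^{2} \left(5 + 6\right) = \frac{256531}{3732676} + 324 \cdot 11 = \frac{256531}{3732676} + 3564 = \frac{13303513795}{3732676}$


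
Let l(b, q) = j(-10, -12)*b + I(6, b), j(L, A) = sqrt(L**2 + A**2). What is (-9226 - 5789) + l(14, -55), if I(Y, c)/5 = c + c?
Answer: -14875 + 28*sqrt(61) ≈ -14656.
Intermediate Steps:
I(Y, c) = 10*c (I(Y, c) = 5*(c + c) = 5*(2*c) = 10*c)
j(L, A) = sqrt(A**2 + L**2)
l(b, q) = 10*b + 2*b*sqrt(61) (l(b, q) = sqrt((-12)**2 + (-10)**2)*b + 10*b = sqrt(144 + 100)*b + 10*b = sqrt(244)*b + 10*b = (2*sqrt(61))*b + 10*b = 2*b*sqrt(61) + 10*b = 10*b + 2*b*sqrt(61))
(-9226 - 5789) + l(14, -55) = (-9226 - 5789) + 2*14*(5 + sqrt(61)) = -15015 + (140 + 28*sqrt(61)) = -14875 + 28*sqrt(61)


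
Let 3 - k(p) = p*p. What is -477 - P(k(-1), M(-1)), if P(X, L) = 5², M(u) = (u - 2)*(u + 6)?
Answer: -502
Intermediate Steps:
M(u) = (-2 + u)*(6 + u)
k(p) = 3 - p² (k(p) = 3 - p*p = 3 - p²)
P(X, L) = 25
-477 - P(k(-1), M(-1)) = -477 - 1*25 = -477 - 25 = -502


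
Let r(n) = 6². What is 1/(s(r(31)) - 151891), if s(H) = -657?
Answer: -1/152548 ≈ -6.5553e-6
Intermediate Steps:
r(n) = 36
1/(s(r(31)) - 151891) = 1/(-657 - 151891) = 1/(-152548) = -1/152548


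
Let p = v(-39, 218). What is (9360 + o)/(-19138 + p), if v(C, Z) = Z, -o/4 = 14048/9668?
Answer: -2826134/5716205 ≈ -0.49441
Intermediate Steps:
o = -14048/2417 (o = -56192/9668 = -4*3512/2417 = -14048/2417 ≈ -5.8122)
p = 218
(9360 + o)/(-19138 + p) = (9360 - 14048/2417)/(-19138 + 218) = (22609072/2417)/(-18920) = (22609072/2417)*(-1/18920) = -2826134/5716205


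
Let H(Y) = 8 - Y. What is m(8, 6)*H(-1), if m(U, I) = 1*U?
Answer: 72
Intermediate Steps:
m(U, I) = U
m(8, 6)*H(-1) = 8*(8 - 1*(-1)) = 8*(8 + 1) = 8*9 = 72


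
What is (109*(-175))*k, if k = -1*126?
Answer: 2403450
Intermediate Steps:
k = -126
(109*(-175))*k = (109*(-175))*(-126) = -19075*(-126) = 2403450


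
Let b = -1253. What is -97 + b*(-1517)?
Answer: 1900704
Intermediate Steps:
-97 + b*(-1517) = -97 - 1253*(-1517) = -97 + 1900801 = 1900704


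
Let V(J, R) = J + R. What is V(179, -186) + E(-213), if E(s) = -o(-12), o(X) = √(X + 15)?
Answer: -7 - √3 ≈ -8.7321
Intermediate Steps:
o(X) = √(15 + X)
E(s) = -√3 (E(s) = -√(15 - 12) = -√3)
V(179, -186) + E(-213) = (179 - 186) - √3 = -7 - √3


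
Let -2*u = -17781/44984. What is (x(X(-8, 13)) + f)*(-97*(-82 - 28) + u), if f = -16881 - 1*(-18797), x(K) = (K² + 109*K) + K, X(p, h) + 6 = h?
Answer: 2625535292635/89968 ≈ 2.9183e+7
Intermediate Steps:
X(p, h) = -6 + h
x(K) = K² + 110*K
f = 1916 (f = -16881 + 18797 = 1916)
u = 17781/89968 (u = -(-17781)/(2*44984) = -½*(-17781/44984) = 17781/89968 ≈ 0.19764)
(x(X(-8, 13)) + f)*(-97*(-82 - 28) + u) = ((-6 + 13)*(110 + (-6 + 13)) + 1916)*(-97*(-82 - 28) + 17781/89968) = (7*(110 + 7) + 1916)*(-97*(-110) + 17781/89968) = (7*117 + 1916)*(10670 + 17781/89968) = (819 + 1916)*(959976341/89968) = 2735*(959976341/89968) = 2625535292635/89968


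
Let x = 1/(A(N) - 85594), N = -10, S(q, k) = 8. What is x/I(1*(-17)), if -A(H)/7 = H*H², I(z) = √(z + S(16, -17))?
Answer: I/235782 ≈ 4.2412e-6*I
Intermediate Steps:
I(z) = √(8 + z) (I(z) = √(z + 8) = √(8 + z))
A(H) = -7*H³ (A(H) = -7*H*H² = -7*H³)
x = -1/78594 (x = 1/(-7*(-10)³ - 85594) = 1/(-7*(-1000) - 85594) = 1/(7000 - 85594) = 1/(-78594) = -1/78594 ≈ -1.2724e-5)
x/I(1*(-17)) = -1/(78594*√(8 + 1*(-17))) = -1/(78594*√(8 - 17)) = -(-I/3)/78594 = -(-1)*I/235782 = I/235782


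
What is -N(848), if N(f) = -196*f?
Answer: 166208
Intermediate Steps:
N(f) = -196*f
-N(848) = -(-196)*848 = -1*(-166208) = 166208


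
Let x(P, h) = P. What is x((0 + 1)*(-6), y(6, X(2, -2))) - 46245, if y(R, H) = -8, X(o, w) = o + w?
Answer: -46251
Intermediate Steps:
x((0 + 1)*(-6), y(6, X(2, -2))) - 46245 = (0 + 1)*(-6) - 46245 = 1*(-6) - 46245 = -6 - 46245 = -46251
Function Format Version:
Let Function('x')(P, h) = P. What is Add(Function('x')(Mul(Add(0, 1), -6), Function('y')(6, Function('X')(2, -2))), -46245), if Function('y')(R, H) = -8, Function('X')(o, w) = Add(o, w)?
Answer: -46251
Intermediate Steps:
Add(Function('x')(Mul(Add(0, 1), -6), Function('y')(6, Function('X')(2, -2))), -46245) = Add(Mul(Add(0, 1), -6), -46245) = Add(Mul(1, -6), -46245) = Add(-6, -46245) = -46251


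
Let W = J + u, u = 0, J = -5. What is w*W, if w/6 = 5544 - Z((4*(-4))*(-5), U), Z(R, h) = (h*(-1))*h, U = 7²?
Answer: -238350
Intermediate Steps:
U = 49
Z(R, h) = -h² (Z(R, h) = (-h)*h = -h²)
W = -5 (W = -5 + 0 = -5)
w = 47670 (w = 6*(5544 - (-1)*49²) = 6*(5544 - (-1)*2401) = 6*(5544 - 1*(-2401)) = 6*(5544 + 2401) = 6*7945 = 47670)
w*W = 47670*(-5) = -238350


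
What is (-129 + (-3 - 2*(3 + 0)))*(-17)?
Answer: 2346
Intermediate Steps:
(-129 + (-3 - 2*(3 + 0)))*(-17) = (-129 + (-3 - 2*3))*(-17) = (-129 + (-3 - 6))*(-17) = (-129 - 9)*(-17) = -138*(-17) = 2346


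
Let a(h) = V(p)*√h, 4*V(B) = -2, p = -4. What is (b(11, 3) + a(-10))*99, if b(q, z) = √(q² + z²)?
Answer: 99*√130 - 99*I*√10/2 ≈ 1128.8 - 156.53*I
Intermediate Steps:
V(B) = -½ (V(B) = (¼)*(-2) = -½)
a(h) = -√h/2
(b(11, 3) + a(-10))*99 = (√(11² + 3²) - I*√10/2)*99 = (√(121 + 9) - I*√10/2)*99 = (√130 - I*√10/2)*99 = 99*√130 - 99*I*√10/2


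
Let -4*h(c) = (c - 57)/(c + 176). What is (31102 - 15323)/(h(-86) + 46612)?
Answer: 5680440/16780463 ≈ 0.33852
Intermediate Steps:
h(c) = -(-57 + c)/(4*(176 + c)) (h(c) = -(c - 57)/(4*(c + 176)) = -(-57 + c)/(4*(176 + c)))
(31102 - 15323)/(h(-86) + 46612) = (31102 - 15323)/((57 - 1*(-86))/(4*(176 - 86)) + 46612) = 15779/((¼)*(57 + 86)/90 + 46612) = 15779/((¼)*(1/90)*143 + 46612) = 15779/(143/360 + 46612) = 15779/(16780463/360) = 15779*(360/16780463) = 5680440/16780463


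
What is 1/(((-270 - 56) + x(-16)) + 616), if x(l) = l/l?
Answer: 1/291 ≈ 0.0034364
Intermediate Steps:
x(l) = 1
1/(((-270 - 56) + x(-16)) + 616) = 1/(((-270 - 56) + 1) + 616) = 1/((-326 + 1) + 616) = 1/(-325 + 616) = 1/291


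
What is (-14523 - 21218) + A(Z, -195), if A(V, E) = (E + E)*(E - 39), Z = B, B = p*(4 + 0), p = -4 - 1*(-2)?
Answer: 55519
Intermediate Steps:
p = -2 (p = -4 + 2 = -2)
B = -8 (B = -2*(4 + 0) = -2*4 = -8)
Z = -8
A(V, E) = 2*E*(-39 + E) (A(V, E) = (2*E)*(-39 + E) = 2*E*(-39 + E))
(-14523 - 21218) + A(Z, -195) = (-14523 - 21218) + 2*(-195)*(-39 - 195) = -35741 + 2*(-195)*(-234) = -35741 + 91260 = 55519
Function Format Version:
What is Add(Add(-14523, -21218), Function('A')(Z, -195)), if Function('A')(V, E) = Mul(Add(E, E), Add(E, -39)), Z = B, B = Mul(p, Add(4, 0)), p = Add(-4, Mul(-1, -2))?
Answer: 55519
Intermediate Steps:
p = -2 (p = Add(-4, 2) = -2)
B = -8 (B = Mul(-2, Add(4, 0)) = Mul(-2, 4) = -8)
Z = -8
Function('A')(V, E) = Mul(2, E, Add(-39, E)) (Function('A')(V, E) = Mul(Mul(2, E), Add(-39, E)) = Mul(2, E, Add(-39, E)))
Add(Add(-14523, -21218), Function('A')(Z, -195)) = Add(Add(-14523, -21218), Mul(2, -195, Add(-39, -195))) = Add(-35741, Mul(2, -195, -234)) = Add(-35741, 91260) = 55519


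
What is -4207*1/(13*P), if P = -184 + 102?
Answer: 4207/1066 ≈ 3.9465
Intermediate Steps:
P = -82
-4207*1/(13*P) = -4207/(13*(-82)) = -4207/(-1066) = -4207*(-1/1066) = 4207/1066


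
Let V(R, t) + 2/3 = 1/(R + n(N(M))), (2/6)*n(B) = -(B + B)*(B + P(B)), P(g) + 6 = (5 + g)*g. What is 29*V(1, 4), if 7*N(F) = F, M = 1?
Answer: -77401/5547 ≈ -13.954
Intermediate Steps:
P(g) = -6 + g*(5 + g) (P(g) = -6 + (5 + g)*g = -6 + g*(5 + g))
N(F) = F/7
n(B) = -6*B*(-6 + B**2 + 6*B) (n(B) = 3*(-(B + B)*(B + (-6 + B**2 + 5*B))) = 3*(-2*B*(-6 + B**2 + 6*B)) = -6*B*(-6 + B**2 + 6*B))
V(R, t) = -2/3 + 1/(1506/343 + R) (V(R, t) = -2/3 + 1/(R + 6*((1/7)*1)*(6 - ((1/7)*1)**2 - 6/7)) = -2/3 + 1/(R + 6*(1/7)*(6 - (1/7)**2 - 6*1/7)) = -2/3 + 1/(R + 6*(1/7)*(6 - 1*1/49 - 6/7)) = -2/3 + 1/(R + 6*(1/7)*(6 - 1/49 - 6/7)) = -2/3 + 1/(R + 6*(1/7)*(251/49)) = -2/3 + 1/(R + 1506/343) = -2/3 + 1/(1506/343 + R))
29*V(1, 4) = 29*((-1983 - 686*1)/(3*(1506 + 343*1))) = 29*((-1983 - 686)/(3*(1506 + 343))) = 29*((1/3)*(-2669)/1849) = 29*((1/3)*(1/1849)*(-2669)) = 29*(-2669/5547) = -77401/5547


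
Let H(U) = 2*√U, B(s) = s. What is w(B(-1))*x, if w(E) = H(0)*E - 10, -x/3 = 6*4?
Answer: 720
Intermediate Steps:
x = -72 (x = -18*4 = -3*24 = -72)
w(E) = -10 (w(E) = (2*√0)*E - 10 = (2*0)*E - 10 = 0*E - 10 = 0 - 10 = -10)
w(B(-1))*x = -10*(-72) = 720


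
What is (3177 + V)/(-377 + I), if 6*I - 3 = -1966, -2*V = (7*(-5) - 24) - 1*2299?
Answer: -26136/4225 ≈ -6.1860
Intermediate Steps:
V = 1179 (V = -((7*(-5) - 24) - 1*2299)/2 = -((-35 - 24) - 2299)/2 = -(-59 - 2299)/2 = -½*(-2358) = 1179)
I = -1963/6 (I = ½ + (⅙)*(-1966) = ½ - 983/3 = -1963/6 ≈ -327.17)
(3177 + V)/(-377 + I) = (3177 + 1179)/(-377 - 1963/6) = 4356/(-4225/6) = 4356*(-6/4225) = -26136/4225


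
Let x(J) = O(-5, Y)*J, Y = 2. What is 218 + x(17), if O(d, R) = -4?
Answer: 150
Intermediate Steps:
x(J) = -4*J
218 + x(17) = 218 - 4*17 = 218 - 68 = 150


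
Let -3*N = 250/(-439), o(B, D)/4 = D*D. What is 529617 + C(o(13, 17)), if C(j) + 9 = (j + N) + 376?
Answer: 699511630/1317 ≈ 5.3114e+5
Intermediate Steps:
o(B, D) = 4*D² (o(B, D) = 4*(D*D) = 4*D²)
N = 250/1317 (N = -250/(3*(-439)) = -250*(-1)/(3*439) = -⅓*(-250/439) = 250/1317 ≈ 0.18983)
C(j) = 483589/1317 + j (C(j) = -9 + ((j + 250/1317) + 376) = -9 + ((250/1317 + j) + 376) = -9 + (495442/1317 + j) = 483589/1317 + j)
529617 + C(o(13, 17)) = 529617 + (483589/1317 + 4*17²) = 529617 + (483589/1317 + 4*289) = 529617 + (483589/1317 + 1156) = 529617 + 2006041/1317 = 699511630/1317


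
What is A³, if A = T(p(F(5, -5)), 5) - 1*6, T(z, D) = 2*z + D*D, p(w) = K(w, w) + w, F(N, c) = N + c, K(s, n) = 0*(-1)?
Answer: 6859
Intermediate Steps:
K(s, n) = 0
p(w) = w (p(w) = 0 + w = w)
T(z, D) = D² + 2*z (T(z, D) = 2*z + D² = D² + 2*z)
A = 19 (A = (5² + 2*(5 - 5)) - 1*6 = (25 + 2*0) - 6 = (25 + 0) - 6 = 25 - 6 = 19)
A³ = 19³ = 6859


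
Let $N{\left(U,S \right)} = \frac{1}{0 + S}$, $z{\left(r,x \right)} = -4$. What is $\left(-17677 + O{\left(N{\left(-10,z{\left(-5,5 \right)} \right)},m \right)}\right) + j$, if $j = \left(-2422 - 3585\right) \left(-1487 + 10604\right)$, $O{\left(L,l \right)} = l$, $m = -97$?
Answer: $-54783593$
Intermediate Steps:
$N{\left(U,S \right)} = \frac{1}{S}$
$j = -54765819$ ($j = \left(-6007\right) 9117 = -54765819$)
$\left(-17677 + O{\left(N{\left(-10,z{\left(-5,5 \right)} \right)},m \right)}\right) + j = \left(-17677 - 97\right) - 54765819 = -17774 - 54765819 = -54783593$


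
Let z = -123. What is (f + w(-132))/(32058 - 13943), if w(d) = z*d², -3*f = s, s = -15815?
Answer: -6413641/54345 ≈ -118.02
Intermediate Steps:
f = 15815/3 (f = -⅓*(-15815) = 15815/3 ≈ 5271.7)
w(d) = -123*d²
(f + w(-132))/(32058 - 13943) = (15815/3 - 123*(-132)²)/(32058 - 13943) = (15815/3 - 123*17424)/18115 = (15815/3 - 2143152)*(1/18115) = -6413641/3*1/18115 = -6413641/54345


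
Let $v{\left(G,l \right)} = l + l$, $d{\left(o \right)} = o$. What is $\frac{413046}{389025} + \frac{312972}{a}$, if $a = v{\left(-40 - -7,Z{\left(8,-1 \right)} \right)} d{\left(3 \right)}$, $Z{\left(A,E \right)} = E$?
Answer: $- \frac{2254656556}{43225} \approx -52161.0$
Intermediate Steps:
$v{\left(G,l \right)} = 2 l$
$a = -6$ ($a = 2 \left(-1\right) 3 = \left(-2\right) 3 = -6$)
$\frac{413046}{389025} + \frac{312972}{a} = \frac{413046}{389025} + \frac{312972}{-6} = 413046 \cdot \frac{1}{389025} + 312972 \left(- \frac{1}{6}\right) = \frac{45894}{43225} - 52162 = - \frac{2254656556}{43225}$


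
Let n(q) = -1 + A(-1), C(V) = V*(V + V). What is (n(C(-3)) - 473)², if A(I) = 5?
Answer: 219961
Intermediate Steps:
C(V) = 2*V² (C(V) = V*(2*V) = 2*V²)
n(q) = 4 (n(q) = -1 + 5 = 4)
(n(C(-3)) - 473)² = (4 - 473)² = (-469)² = 219961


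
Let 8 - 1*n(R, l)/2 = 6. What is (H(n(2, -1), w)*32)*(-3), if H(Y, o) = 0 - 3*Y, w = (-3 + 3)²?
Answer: 1152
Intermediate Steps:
n(R, l) = 4 (n(R, l) = 16 - 2*6 = 16 - 12 = 4)
w = 0 (w = 0² = 0)
H(Y, o) = -3*Y
(H(n(2, -1), w)*32)*(-3) = (-3*4*32)*(-3) = -12*32*(-3) = -384*(-3) = 1152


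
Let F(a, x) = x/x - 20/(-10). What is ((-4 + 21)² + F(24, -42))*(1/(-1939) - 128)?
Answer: -72472356/1939 ≈ -37376.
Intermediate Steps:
F(a, x) = 3 (F(a, x) = 1 - 20*(-⅒) = 1 + 2 = 3)
((-4 + 21)² + F(24, -42))*(1/(-1939) - 128) = ((-4 + 21)² + 3)*(1/(-1939) - 128) = (17² + 3)*(-1/1939 - 128) = (289 + 3)*(-248193/1939) = 292*(-248193/1939) = -72472356/1939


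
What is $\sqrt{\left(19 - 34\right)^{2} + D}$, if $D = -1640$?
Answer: $i \sqrt{1415} \approx 37.616 i$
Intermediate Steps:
$\sqrt{\left(19 - 34\right)^{2} + D} = \sqrt{\left(19 - 34\right)^{2} - 1640} = \sqrt{\left(-15\right)^{2} - 1640} = \sqrt{225 - 1640} = \sqrt{-1415} = i \sqrt{1415}$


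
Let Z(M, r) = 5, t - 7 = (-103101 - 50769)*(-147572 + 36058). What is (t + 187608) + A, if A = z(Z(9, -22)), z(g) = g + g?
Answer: 17158846805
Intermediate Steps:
t = 17158659187 (t = 7 + (-103101 - 50769)*(-147572 + 36058) = 7 - 153870*(-111514) = 7 + 17158659180 = 17158659187)
z(g) = 2*g
A = 10 (A = 2*5 = 10)
(t + 187608) + A = (17158659187 + 187608) + 10 = 17158846795 + 10 = 17158846805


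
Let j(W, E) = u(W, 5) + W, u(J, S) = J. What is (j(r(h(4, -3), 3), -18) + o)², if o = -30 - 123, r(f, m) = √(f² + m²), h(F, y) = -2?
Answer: 23461 - 612*√13 ≈ 21254.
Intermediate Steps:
j(W, E) = 2*W (j(W, E) = W + W = 2*W)
o = -153
(j(r(h(4, -3), 3), -18) + o)² = (2*√((-2)² + 3²) - 153)² = (2*√(4 + 9) - 153)² = (2*√13 - 153)² = (-153 + 2*√13)²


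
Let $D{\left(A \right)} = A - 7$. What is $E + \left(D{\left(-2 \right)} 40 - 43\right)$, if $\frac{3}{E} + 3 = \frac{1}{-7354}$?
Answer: $- \frac{8913451}{22063} \approx -404.0$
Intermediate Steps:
$D{\left(A \right)} = -7 + A$
$E = - \frac{22062}{22063}$ ($E = \frac{3}{-3 + \frac{1}{-7354}} = \frac{3}{-3 - \frac{1}{7354}} = \frac{3}{- \frac{22063}{7354}} = 3 \left(- \frac{7354}{22063}\right) = - \frac{22062}{22063} \approx -0.99995$)
$E + \left(D{\left(-2 \right)} 40 - 43\right) = - \frac{22062}{22063} + \left(\left(-7 - 2\right) 40 - 43\right) = - \frac{22062}{22063} - 403 = - \frac{8913451}{22063}$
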